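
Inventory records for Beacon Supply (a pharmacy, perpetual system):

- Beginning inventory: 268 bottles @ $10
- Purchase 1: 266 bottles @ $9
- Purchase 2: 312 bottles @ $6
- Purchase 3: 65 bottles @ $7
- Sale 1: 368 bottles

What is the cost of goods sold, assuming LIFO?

COGS = $2,273

Sale 1 (368) [LIFO — newest first]: 65 @ $7 + 303 @ $6 = $2,273
Ending inventory: 268 @ $10 + 266 @ $9 + 9 @ $6 = $5,128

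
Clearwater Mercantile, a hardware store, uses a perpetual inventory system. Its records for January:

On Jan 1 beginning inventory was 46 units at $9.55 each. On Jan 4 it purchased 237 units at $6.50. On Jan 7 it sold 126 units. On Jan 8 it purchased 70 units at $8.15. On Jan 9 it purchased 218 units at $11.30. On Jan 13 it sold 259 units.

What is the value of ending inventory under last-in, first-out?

Ending inventory = $1,397.15

Jan 7, 126 sold [LIFO — newest first]: 126 @ $6.50 = $819.00
Jan 13, 259 sold [LIFO — newest first]: 218 @ $11.30 + 41 @ $8.15 = $2,797.55
Total COGS = $819.00 + $2,797.55 = $3,616.55
Ending inventory: 46 @ $9.55 + 111 @ $6.50 + 29 @ $8.15 = $1,397.15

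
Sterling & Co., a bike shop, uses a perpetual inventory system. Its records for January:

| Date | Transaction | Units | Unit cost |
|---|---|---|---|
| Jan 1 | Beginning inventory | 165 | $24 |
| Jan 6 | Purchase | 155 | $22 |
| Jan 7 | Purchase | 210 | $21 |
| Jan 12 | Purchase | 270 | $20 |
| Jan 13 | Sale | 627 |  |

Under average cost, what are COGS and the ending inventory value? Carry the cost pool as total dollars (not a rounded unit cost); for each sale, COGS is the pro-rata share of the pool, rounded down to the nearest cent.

COGS = $13,464.82; ending inventory = $3,715.18

After Jan 1: 165 on hand, pool $3,960.00 (≈ $24.0000 each)
After Jan 6: 320 on hand, pool $7,370.00 (≈ $23.0312 each)
After Jan 7: 530 on hand, pool $11,780.00 (≈ $22.2264 each)
After Jan 12: 800 on hand, pool $17,180.00 (≈ $21.4750 each)
Jan 13, sell 627: 627/800 × $17,180.00 → $13,464.82
Ending inventory (cost pool remaining) = $3,715.18
Check: goods available $17,180.00 = COGS $13,464.82 + ending $3,715.18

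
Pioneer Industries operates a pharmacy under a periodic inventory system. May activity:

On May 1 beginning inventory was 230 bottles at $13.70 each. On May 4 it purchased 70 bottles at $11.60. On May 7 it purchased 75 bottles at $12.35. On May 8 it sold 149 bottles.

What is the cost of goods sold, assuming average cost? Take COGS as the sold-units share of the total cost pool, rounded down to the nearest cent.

May 8, sell 149: 149/375 × $4,889.25 → $1,942.66
Ending inventory (cost pool remaining) = $2,946.59

COGS = $1,942.66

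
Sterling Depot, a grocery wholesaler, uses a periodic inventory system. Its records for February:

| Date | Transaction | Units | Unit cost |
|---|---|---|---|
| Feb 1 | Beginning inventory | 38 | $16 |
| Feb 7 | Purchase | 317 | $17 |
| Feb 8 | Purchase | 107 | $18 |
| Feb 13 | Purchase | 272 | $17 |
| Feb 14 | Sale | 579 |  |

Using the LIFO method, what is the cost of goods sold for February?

Feb 14, 579 sold [LIFO — newest first]: 272 @ $17 + 107 @ $18 + 200 @ $17 = $9,950
Ending inventory: 38 @ $16 + 117 @ $17 = $2,597

COGS = $9,950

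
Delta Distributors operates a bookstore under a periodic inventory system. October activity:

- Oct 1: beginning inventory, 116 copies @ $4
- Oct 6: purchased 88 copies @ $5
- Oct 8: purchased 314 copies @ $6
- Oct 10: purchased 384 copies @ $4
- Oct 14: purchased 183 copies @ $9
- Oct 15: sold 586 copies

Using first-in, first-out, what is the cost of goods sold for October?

Oct 15, 586 sold [FIFO — oldest first]: 116 @ $4 + 88 @ $5 + 314 @ $6 + 68 @ $4 = $3,060
Ending inventory: 316 @ $4 + 183 @ $9 = $2,911

COGS = $3,060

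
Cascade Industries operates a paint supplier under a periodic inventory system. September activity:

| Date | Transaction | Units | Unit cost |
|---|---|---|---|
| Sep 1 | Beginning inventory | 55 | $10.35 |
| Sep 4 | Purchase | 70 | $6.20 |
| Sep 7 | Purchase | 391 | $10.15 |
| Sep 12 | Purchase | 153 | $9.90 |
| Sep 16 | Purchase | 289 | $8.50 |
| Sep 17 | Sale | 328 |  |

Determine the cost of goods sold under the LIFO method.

COGS = $2,842.60

Sep 17, 328 sold [LIFO — newest first]: 289 @ $8.50 + 39 @ $9.90 = $2,842.60
Ending inventory: 55 @ $10.35 + 70 @ $6.20 + 391 @ $10.15 + 114 @ $9.90 = $6,100.50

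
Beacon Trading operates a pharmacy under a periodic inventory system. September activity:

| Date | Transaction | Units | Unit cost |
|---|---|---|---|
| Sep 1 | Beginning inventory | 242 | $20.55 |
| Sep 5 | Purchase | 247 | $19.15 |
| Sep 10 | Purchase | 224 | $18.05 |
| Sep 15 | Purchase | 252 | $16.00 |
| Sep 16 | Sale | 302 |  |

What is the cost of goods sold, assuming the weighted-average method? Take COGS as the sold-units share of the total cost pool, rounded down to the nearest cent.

COGS = $5,563.79

Sep 16, sell 302: 302/965 × $17,778.35 → $5,563.79
Ending inventory (cost pool remaining) = $12,214.56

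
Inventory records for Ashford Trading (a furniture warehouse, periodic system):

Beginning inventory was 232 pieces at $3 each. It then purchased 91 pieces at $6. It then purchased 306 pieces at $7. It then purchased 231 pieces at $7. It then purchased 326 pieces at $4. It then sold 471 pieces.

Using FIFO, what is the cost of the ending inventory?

Sale 1 (471) [FIFO — oldest first]: 232 @ $3 + 91 @ $6 + 148 @ $7 = $2,278
Ending inventory: 158 @ $7 + 231 @ $7 + 326 @ $4 = $4,027

Ending inventory = $4,027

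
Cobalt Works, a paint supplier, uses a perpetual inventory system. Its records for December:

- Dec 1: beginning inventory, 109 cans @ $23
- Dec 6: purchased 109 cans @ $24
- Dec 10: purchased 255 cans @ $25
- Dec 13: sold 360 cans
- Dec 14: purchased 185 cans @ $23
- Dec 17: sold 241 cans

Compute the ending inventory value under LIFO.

Ending inventory = $1,311

Dec 13, 360 sold [LIFO — newest first]: 255 @ $25 + 105 @ $24 = $8,895
Dec 17, 241 sold [LIFO — newest first]: 185 @ $23 + 4 @ $24 + 52 @ $23 = $5,547
Total COGS = $8,895 + $5,547 = $14,442
Ending inventory: 57 @ $23 = $1,311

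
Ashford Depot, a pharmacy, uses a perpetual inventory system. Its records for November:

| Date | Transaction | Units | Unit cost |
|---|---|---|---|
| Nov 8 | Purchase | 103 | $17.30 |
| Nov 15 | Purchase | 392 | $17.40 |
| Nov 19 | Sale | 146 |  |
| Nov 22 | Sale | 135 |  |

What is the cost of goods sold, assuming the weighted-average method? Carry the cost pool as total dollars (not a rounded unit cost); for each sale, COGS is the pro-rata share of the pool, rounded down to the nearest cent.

COGS = $4,883.55

After Nov 8: 103 on hand, pool $1,781.90 (≈ $17.3000 each)
After Nov 15: 495 on hand, pool $8,602.70 (≈ $17.3792 each)
Nov 19, sell 146: 146/495 × $8,602.70 → $2,537.36
Nov 22, sell 135: 135/349 × $6,065.34 → $2,346.19
Total COGS = $2,537.36 + $2,346.19 = $4,883.55
Ending inventory (cost pool remaining) = $3,719.15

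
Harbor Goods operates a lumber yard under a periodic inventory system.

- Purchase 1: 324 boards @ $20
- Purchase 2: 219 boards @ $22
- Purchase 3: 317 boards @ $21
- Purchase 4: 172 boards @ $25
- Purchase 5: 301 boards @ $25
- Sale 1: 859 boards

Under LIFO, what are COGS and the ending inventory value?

Sale 1 (859) [LIFO — newest first]: 301 @ $25 + 172 @ $25 + 317 @ $21 + 69 @ $22 = $20,000
Ending inventory: 324 @ $20 + 150 @ $22 = $9,780

COGS = $20,000; ending inventory = $9,780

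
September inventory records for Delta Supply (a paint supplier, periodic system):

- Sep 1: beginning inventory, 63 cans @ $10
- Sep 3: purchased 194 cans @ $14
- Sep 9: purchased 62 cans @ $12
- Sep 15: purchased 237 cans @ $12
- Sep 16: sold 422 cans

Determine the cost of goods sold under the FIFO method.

COGS = $5,326

Sep 16, 422 sold [FIFO — oldest first]: 63 @ $10 + 194 @ $14 + 62 @ $12 + 103 @ $12 = $5,326
Ending inventory: 134 @ $12 = $1,608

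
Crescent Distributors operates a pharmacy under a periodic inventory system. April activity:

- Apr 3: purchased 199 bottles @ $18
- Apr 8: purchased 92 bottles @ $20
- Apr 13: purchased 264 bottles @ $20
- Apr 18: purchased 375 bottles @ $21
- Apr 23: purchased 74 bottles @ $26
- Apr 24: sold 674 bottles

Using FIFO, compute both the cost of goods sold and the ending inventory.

Apr 24, 674 sold [FIFO — oldest first]: 199 @ $18 + 92 @ $20 + 264 @ $20 + 119 @ $21 = $13,201
Ending inventory: 256 @ $21 + 74 @ $26 = $7,300

COGS = $13,201; ending inventory = $7,300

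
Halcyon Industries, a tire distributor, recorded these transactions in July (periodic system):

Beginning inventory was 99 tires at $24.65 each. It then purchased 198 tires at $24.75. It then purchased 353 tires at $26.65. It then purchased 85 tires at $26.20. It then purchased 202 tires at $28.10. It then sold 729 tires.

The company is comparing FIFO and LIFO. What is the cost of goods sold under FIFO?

COGS = $18,818.10

FIFO COGS: 99 @ $24.65 + 198 @ $24.75 + 353 @ $26.65 + 79 @ $26.20 = $18,818.10
LIFO COGS: 202 @ $28.10 + 85 @ $26.20 + 353 @ $26.65 + 89 @ $24.75 = $19,513.40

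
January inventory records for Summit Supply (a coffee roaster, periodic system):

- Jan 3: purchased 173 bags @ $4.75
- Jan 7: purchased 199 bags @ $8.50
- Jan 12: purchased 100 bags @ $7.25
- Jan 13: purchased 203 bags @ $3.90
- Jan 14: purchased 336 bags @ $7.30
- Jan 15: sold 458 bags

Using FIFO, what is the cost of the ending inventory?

Ending inventory = $3,346.00

Jan 15, 458 sold [FIFO — oldest first]: 173 @ $4.75 + 199 @ $8.50 + 86 @ $7.25 = $3,136.75
Ending inventory: 14 @ $7.25 + 203 @ $3.90 + 336 @ $7.30 = $3,346.00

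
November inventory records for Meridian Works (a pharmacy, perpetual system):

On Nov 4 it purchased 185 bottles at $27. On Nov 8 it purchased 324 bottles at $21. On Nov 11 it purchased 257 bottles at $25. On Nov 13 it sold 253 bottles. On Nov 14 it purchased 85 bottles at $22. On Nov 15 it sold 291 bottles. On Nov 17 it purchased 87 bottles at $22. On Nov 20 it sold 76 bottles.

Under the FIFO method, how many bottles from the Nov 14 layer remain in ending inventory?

85

Nov 13, 253 sold [FIFO — oldest first]: 185 @ $27 + 68 @ $21 = $6,423
Nov 15, 291 sold [FIFO — oldest first]: 256 @ $21 + 35 @ $25 = $6,251
Nov 20, 76 sold [FIFO — oldest first]: 76 @ $25 = $1,900
Total COGS = $6,423 + $6,251 + $1,900 = $14,574
Ending inventory: 146 @ $25 + 85 @ $22 + 87 @ $22 = $7,434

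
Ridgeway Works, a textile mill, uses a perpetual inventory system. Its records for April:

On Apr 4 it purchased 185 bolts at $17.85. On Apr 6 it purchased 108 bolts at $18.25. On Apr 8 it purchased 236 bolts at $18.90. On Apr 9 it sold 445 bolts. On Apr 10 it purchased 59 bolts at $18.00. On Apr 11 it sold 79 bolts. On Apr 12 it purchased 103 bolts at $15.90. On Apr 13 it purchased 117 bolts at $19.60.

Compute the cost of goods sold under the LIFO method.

Apr 9, 445 sold [LIFO — newest first]: 236 @ $18.90 + 108 @ $18.25 + 101 @ $17.85 = $8,234.25
Apr 11, 79 sold [LIFO — newest first]: 59 @ $18.00 + 20 @ $17.85 = $1,419.00
Total COGS = $8,234.25 + $1,419.00 = $9,653.25
Ending inventory: 64 @ $17.85 + 103 @ $15.90 + 117 @ $19.60 = $5,073.30
Check: goods available $14,726.55 = COGS $9,653.25 + ending $5,073.30

COGS = $9,653.25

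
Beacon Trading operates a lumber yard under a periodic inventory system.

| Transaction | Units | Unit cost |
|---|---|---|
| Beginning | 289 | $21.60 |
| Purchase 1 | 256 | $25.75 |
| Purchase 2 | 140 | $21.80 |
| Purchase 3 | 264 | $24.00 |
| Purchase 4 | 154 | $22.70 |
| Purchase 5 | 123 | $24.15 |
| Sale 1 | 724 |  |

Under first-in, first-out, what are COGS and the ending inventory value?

Sale 1 (724) [FIFO — oldest first]: 289 @ $21.60 + 256 @ $25.75 + 140 @ $21.80 + 39 @ $24.00 = $16,822.40
Ending inventory: 225 @ $24.00 + 154 @ $22.70 + 123 @ $24.15 = $11,866.25
Check: goods available $28,688.65 = COGS $16,822.40 + ending $11,866.25

COGS = $16,822.40; ending inventory = $11,866.25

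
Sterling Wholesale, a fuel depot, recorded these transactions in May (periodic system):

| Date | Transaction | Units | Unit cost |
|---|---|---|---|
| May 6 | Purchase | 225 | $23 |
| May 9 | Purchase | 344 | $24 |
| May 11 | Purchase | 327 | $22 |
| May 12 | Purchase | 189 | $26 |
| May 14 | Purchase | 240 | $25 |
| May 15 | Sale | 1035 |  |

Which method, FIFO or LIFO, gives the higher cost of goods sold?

LIFO

FIFO COGS: 225 @ $23 + 344 @ $24 + 327 @ $22 + 139 @ $26 = $24,239
LIFO COGS: 240 @ $25 + 189 @ $26 + 327 @ $22 + 279 @ $24 = $24,804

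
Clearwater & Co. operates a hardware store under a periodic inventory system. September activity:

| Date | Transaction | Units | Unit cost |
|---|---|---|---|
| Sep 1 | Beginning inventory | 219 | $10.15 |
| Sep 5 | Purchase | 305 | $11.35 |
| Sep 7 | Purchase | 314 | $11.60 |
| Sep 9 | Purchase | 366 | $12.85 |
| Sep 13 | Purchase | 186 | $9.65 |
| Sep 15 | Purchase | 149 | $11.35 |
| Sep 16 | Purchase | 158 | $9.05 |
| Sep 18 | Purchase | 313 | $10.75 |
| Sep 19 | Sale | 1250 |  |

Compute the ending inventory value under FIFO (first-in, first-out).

Sep 19, 1250 sold [FIFO — oldest first]: 219 @ $10.15 + 305 @ $11.35 + 314 @ $11.60 + 366 @ $12.85 + 46 @ $9.65 = $14,474.00
Ending inventory: 140 @ $9.65 + 149 @ $11.35 + 158 @ $9.05 + 313 @ $10.75 = $7,836.80
Check: goods available $22,310.80 = COGS $14,474.00 + ending $7,836.80

Ending inventory = $7,836.80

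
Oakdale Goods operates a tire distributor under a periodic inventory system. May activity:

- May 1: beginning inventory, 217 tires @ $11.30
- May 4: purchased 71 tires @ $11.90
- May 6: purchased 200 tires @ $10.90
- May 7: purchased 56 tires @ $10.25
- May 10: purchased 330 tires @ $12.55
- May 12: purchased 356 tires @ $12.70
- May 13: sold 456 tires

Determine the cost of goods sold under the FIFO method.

COGS = $5,128.20

May 13, 456 sold [FIFO — oldest first]: 217 @ $11.30 + 71 @ $11.90 + 168 @ $10.90 = $5,128.20
Ending inventory: 32 @ $10.90 + 56 @ $10.25 + 330 @ $12.55 + 356 @ $12.70 = $9,585.50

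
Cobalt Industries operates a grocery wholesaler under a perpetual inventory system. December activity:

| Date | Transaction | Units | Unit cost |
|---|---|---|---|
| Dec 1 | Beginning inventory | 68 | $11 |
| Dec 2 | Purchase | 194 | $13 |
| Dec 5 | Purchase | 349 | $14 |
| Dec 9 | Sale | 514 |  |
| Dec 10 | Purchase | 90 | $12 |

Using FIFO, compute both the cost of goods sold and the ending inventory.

Dec 9, 514 sold [FIFO — oldest first]: 68 @ $11 + 194 @ $13 + 252 @ $14 = $6,798
Ending inventory: 97 @ $14 + 90 @ $12 = $2,438

COGS = $6,798; ending inventory = $2,438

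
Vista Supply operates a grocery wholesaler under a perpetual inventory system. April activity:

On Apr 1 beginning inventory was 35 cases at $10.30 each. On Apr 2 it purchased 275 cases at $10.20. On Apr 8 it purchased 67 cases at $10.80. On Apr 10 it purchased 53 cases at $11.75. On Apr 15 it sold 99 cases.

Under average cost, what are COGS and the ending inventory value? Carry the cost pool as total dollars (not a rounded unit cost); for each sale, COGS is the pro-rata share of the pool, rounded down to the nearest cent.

COGS = $1,038.77; ending inventory = $3,473.08

After Apr 1: 35 on hand, pool $360.50 (≈ $10.3000 each)
After Apr 2: 310 on hand, pool $3,165.50 (≈ $10.2113 each)
After Apr 8: 377 on hand, pool $3,889.10 (≈ $10.3159 each)
After Apr 10: 430 on hand, pool $4,511.85 (≈ $10.4927 each)
Apr 15, sell 99: 99/430 × $4,511.85 → $1,038.77
Ending inventory (cost pool remaining) = $3,473.08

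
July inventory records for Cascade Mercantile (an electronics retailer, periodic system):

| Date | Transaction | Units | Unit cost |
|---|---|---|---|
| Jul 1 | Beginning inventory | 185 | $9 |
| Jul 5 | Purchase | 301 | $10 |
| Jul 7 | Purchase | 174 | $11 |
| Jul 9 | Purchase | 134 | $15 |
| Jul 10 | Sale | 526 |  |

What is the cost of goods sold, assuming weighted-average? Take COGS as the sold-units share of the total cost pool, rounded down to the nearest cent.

COGS = $5,696.56

Jul 10, sell 526: 526/794 × $8,599.00 → $5,696.56
Ending inventory (cost pool remaining) = $2,902.44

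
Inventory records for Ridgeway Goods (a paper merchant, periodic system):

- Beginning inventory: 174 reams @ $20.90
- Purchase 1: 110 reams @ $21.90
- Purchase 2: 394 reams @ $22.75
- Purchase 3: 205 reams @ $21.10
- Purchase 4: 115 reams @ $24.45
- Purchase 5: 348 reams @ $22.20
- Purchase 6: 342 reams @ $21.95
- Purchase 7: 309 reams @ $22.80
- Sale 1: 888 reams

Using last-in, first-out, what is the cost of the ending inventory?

Sale 1 (888) [LIFO — newest first]: 309 @ $22.80 + 342 @ $21.95 + 237 @ $22.20 = $19,813.50
Ending inventory: 174 @ $20.90 + 110 @ $21.90 + 394 @ $22.75 + 205 @ $21.10 + 115 @ $24.45 + 111 @ $22.20 = $24,610.55

Ending inventory = $24,610.55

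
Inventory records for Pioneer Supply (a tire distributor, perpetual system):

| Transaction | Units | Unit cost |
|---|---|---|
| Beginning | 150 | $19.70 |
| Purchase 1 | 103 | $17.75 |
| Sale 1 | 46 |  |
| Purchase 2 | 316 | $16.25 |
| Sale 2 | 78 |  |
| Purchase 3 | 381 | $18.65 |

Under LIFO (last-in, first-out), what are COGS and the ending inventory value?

Sale 1 (46) [LIFO — newest first]: 46 @ $17.75 = $816.50
Sale 2 (78) [LIFO — newest first]: 78 @ $16.25 = $1,267.50
Total COGS = $816.50 + $1,267.50 = $2,084.00
Ending inventory: 150 @ $19.70 + 57 @ $17.75 + 238 @ $16.25 + 381 @ $18.65 = $14,939.90
Check: goods available $17,023.90 = COGS $2,084.00 + ending $14,939.90

COGS = $2,084.00; ending inventory = $14,939.90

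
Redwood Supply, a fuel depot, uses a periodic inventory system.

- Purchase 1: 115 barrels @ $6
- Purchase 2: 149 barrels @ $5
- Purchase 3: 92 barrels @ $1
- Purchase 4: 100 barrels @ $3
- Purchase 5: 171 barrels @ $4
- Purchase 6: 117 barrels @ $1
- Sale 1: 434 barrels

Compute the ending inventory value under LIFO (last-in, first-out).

Sale 1 (434) [LIFO — newest first]: 117 @ $1 + 171 @ $4 + 100 @ $3 + 46 @ $1 = $1,147
Ending inventory: 115 @ $6 + 149 @ $5 + 46 @ $1 = $1,481

Ending inventory = $1,481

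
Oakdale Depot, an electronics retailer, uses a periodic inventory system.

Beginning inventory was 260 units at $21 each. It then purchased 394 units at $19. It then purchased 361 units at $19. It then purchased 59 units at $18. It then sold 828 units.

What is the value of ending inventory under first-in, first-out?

Sale 1 (828) [FIFO — oldest first]: 260 @ $21 + 394 @ $19 + 174 @ $19 = $16,252
Ending inventory: 187 @ $19 + 59 @ $18 = $4,615

Ending inventory = $4,615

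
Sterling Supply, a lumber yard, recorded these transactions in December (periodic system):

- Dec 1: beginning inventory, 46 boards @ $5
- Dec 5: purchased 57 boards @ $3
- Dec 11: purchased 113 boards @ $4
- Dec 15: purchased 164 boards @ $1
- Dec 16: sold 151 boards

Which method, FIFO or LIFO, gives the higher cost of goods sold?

FIFO

FIFO COGS: 46 @ $5 + 57 @ $3 + 48 @ $4 = $593
LIFO COGS: 151 @ $1 = $151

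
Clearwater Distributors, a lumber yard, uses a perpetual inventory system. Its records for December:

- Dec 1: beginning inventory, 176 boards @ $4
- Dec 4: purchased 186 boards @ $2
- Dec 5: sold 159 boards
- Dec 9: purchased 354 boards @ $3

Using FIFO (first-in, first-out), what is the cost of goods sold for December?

COGS = $636

Dec 5, 159 sold [FIFO — oldest first]: 159 @ $4 = $636
Ending inventory: 17 @ $4 + 186 @ $2 + 354 @ $3 = $1,502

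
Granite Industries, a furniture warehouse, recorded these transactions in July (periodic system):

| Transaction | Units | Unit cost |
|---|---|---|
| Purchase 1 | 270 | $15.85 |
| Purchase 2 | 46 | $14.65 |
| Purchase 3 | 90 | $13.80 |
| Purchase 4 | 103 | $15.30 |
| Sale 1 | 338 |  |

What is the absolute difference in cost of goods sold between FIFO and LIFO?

FIFO COGS: 270 @ $15.85 + 46 @ $14.65 + 22 @ $13.80 = $5,257.00
LIFO COGS: 103 @ $15.30 + 90 @ $13.80 + 46 @ $14.65 + 99 @ $15.85 = $5,060.95
Difference = |$5,257.00 − $5,060.95| = $196.05

$196.05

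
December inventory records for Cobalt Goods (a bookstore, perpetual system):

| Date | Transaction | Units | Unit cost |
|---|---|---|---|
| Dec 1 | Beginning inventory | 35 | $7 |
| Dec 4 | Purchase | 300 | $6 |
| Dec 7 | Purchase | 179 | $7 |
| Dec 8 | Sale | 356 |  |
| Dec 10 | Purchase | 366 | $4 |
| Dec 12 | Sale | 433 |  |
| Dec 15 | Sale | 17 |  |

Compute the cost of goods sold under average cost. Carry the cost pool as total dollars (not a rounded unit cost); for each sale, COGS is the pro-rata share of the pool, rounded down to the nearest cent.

After Dec 1: 35 on hand, pool $245.00 (≈ $7.0000 each)
After Dec 4: 335 on hand, pool $2,045.00 (≈ $6.1045 each)
After Dec 7: 514 on hand, pool $3,298.00 (≈ $6.4163 each)
Dec 8, sell 356: 356/514 × $3,298.00 → $2,284.21
After Dec 10: 524 on hand, pool $2,477.79 (≈ $4.7286 each)
Dec 12, sell 433: 433/524 × $2,477.79 → $2,047.48
Dec 15, sell 17: 17/91 × $430.31 → $80.38
Total COGS = $2,284.21 + $2,047.48 + $80.38 = $4,412.07
Ending inventory (cost pool remaining) = $349.93

COGS = $4,412.07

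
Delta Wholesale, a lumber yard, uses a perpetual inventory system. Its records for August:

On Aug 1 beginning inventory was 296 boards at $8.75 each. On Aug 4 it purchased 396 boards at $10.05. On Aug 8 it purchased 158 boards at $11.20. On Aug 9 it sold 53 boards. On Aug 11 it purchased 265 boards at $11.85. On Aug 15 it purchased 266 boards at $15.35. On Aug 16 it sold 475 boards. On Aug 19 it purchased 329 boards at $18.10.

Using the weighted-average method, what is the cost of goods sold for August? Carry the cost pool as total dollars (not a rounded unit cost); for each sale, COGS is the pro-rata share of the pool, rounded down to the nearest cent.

COGS = $5,900.48

After Aug 1: 296 on hand, pool $2,590.00 (≈ $8.7500 each)
After Aug 4: 692 on hand, pool $6,569.80 (≈ $9.4939 each)
After Aug 8: 850 on hand, pool $8,339.40 (≈ $9.8111 each)
Aug 9, sell 53: 53/850 × $8,339.40 → $519.98
After Aug 11: 1062 on hand, pool $10,959.67 (≈ $10.3198 each)
After Aug 15: 1328 on hand, pool $15,042.77 (≈ $11.3274 each)
Aug 16, sell 475: 475/1328 × $15,042.77 → $5,380.50
After Aug 19: 1182 on hand, pool $15,617.17 (≈ $13.2125 each)
Total COGS = $519.98 + $5,380.50 = $5,900.48
Ending inventory (cost pool remaining) = $15,617.17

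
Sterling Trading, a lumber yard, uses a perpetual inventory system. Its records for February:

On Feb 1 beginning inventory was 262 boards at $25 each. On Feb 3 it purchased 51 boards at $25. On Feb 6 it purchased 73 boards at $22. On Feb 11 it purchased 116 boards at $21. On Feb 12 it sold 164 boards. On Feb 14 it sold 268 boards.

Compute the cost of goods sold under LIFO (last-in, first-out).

COGS = $10,117

Feb 12, 164 sold [LIFO — newest first]: 116 @ $21 + 48 @ $22 = $3,492
Feb 14, 268 sold [LIFO — newest first]: 25 @ $22 + 51 @ $25 + 192 @ $25 = $6,625
Total COGS = $3,492 + $6,625 = $10,117
Ending inventory: 70 @ $25 = $1,750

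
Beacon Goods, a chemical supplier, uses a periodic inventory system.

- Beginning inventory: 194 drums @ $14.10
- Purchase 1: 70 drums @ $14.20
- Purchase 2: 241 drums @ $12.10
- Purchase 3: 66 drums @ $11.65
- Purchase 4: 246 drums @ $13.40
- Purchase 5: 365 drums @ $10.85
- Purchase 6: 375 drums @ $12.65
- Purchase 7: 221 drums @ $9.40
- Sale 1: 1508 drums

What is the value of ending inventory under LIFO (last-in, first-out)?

Ending inventory = $3,802.00

Sale 1 (1508) [LIFO — newest first]: 221 @ $9.40 + 375 @ $12.65 + 365 @ $10.85 + 246 @ $13.40 + 66 @ $11.65 + 235 @ $12.10 = $17,690.20
Ending inventory: 194 @ $14.10 + 70 @ $14.20 + 6 @ $12.10 = $3,802.00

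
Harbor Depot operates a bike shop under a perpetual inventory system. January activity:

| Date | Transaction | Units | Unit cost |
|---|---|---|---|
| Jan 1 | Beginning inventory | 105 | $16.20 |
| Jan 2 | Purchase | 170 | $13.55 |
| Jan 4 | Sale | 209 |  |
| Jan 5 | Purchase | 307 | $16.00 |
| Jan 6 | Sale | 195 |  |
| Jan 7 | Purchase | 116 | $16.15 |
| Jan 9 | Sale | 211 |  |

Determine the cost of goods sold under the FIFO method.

COGS = $9,449.45

Jan 4, 209 sold [FIFO — oldest first]: 105 @ $16.20 + 104 @ $13.55 = $3,110.20
Jan 6, 195 sold [FIFO — oldest first]: 66 @ $13.55 + 129 @ $16.00 = $2,958.30
Jan 9, 211 sold [FIFO — oldest first]: 178 @ $16.00 + 33 @ $16.15 = $3,380.95
Total COGS = $3,110.20 + $2,958.30 + $3,380.95 = $9,449.45
Ending inventory: 83 @ $16.15 = $1,340.45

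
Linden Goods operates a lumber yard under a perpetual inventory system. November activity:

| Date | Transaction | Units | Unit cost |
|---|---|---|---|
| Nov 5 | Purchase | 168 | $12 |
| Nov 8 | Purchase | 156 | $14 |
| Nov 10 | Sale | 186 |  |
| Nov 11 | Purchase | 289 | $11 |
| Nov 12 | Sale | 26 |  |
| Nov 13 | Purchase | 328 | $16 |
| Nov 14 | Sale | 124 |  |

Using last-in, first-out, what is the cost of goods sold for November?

Nov 10, 186 sold [LIFO — newest first]: 156 @ $14 + 30 @ $12 = $2,544
Nov 12, 26 sold [LIFO — newest first]: 26 @ $11 = $286
Nov 14, 124 sold [LIFO — newest first]: 124 @ $16 = $1,984
Total COGS = $2,544 + $286 + $1,984 = $4,814
Ending inventory: 138 @ $12 + 263 @ $11 + 204 @ $16 = $7,813

COGS = $4,814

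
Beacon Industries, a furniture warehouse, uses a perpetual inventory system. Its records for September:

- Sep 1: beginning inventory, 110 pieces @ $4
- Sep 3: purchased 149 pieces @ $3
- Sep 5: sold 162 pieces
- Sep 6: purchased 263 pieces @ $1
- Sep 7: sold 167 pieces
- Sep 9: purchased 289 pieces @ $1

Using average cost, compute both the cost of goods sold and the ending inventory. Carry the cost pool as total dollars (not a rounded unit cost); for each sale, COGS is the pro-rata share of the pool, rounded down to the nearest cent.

After Sep 1: 110 on hand, pool $440.00 (≈ $4.0000 each)
After Sep 3: 259 on hand, pool $887.00 (≈ $3.4247 each)
Sep 5, sell 162: 162/259 × $887.00 → $554.80
After Sep 6: 360 on hand, pool $595.20 (≈ $1.6533 each)
Sep 7, sell 167: 167/360 × $595.20 → $276.10
After Sep 9: 482 on hand, pool $608.10 (≈ $1.2616 each)
Total COGS = $554.80 + $276.10 = $830.90
Ending inventory (cost pool remaining) = $608.10
Check: goods available $1,439.00 = COGS $830.90 + ending $608.10

COGS = $830.90; ending inventory = $608.10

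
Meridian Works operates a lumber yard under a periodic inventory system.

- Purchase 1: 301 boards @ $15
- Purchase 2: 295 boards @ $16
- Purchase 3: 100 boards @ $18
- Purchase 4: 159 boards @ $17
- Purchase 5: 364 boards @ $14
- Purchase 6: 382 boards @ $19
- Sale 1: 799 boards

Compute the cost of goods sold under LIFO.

COGS = $13,255

Sale 1 (799) [LIFO — newest first]: 382 @ $19 + 364 @ $14 + 53 @ $17 = $13,255
Ending inventory: 301 @ $15 + 295 @ $16 + 100 @ $18 + 106 @ $17 = $12,837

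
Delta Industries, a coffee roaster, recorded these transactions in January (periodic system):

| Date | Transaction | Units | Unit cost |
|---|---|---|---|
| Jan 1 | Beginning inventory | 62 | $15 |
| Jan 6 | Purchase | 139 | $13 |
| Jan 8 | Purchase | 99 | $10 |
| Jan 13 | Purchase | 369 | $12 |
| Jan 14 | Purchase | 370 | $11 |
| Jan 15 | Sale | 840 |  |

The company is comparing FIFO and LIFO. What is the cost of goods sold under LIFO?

COGS = $9,514

FIFO COGS: 62 @ $15 + 139 @ $13 + 99 @ $10 + 369 @ $12 + 171 @ $11 = $10,036
LIFO COGS: 370 @ $11 + 369 @ $12 + 99 @ $10 + 2 @ $13 = $9,514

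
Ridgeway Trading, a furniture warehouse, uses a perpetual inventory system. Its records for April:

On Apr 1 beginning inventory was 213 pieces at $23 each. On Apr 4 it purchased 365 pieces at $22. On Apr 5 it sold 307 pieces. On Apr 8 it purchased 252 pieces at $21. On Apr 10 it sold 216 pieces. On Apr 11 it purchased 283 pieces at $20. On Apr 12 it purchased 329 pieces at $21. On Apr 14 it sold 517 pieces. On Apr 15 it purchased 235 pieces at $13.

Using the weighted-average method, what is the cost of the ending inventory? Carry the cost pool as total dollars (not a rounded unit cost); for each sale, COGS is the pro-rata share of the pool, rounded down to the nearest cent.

Ending inventory = $11,468.44

After Apr 1: 213 on hand, pool $4,899.00 (≈ $23.0000 each)
After Apr 4: 578 on hand, pool $12,929.00 (≈ $22.3685 each)
Apr 5, sell 307: 307/578 × $12,929.00 → $6,867.13
After Apr 8: 523 on hand, pool $11,353.87 (≈ $21.7091 each)
Apr 10, sell 216: 216/523 × $11,353.87 → $4,689.17
After Apr 11: 590 on hand, pool $12,324.70 (≈ $20.8893 each)
After Apr 12: 919 on hand, pool $19,233.70 (≈ $20.9289 each)
Apr 14, sell 517: 517/919 × $19,233.70 → $10,820.26
After Apr 15: 637 on hand, pool $11,468.44 (≈ $18.0038 each)
Total COGS = $6,867.13 + $4,689.17 + $10,820.26 = $22,376.56
Ending inventory (cost pool remaining) = $11,468.44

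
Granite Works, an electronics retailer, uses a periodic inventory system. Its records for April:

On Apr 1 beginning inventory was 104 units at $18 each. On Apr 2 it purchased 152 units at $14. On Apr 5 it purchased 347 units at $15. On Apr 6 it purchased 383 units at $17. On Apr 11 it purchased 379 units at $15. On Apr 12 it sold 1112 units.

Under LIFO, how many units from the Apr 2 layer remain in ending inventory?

149

Apr 12, 1112 sold [LIFO — newest first]: 379 @ $15 + 383 @ $17 + 347 @ $15 + 3 @ $14 = $17,443
Ending inventory: 104 @ $18 + 149 @ $14 = $3,958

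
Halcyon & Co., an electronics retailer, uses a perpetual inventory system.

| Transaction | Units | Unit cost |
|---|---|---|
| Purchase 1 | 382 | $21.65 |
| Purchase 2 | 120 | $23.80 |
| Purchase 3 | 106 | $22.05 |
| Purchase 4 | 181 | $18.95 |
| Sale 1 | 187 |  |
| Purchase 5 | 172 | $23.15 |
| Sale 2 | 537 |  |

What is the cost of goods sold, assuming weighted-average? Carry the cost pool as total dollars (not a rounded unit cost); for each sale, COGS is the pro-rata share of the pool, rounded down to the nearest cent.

After Purchase 1: 382 on hand, pool $8,270.30 (≈ $21.6500 each)
After Purchase 2: 502 on hand, pool $11,126.30 (≈ $22.1639 each)
After Purchase 3: 608 on hand, pool $13,463.60 (≈ $22.1441 each)
After Purchase 4: 789 on hand, pool $16,893.55 (≈ $21.4113 each)
Sale 1, sell 187: 187/789 × $16,893.55 → $4,003.92
After Purchase 5: 774 on hand, pool $16,871.43 (≈ $21.7977 each)
Sale 2, sell 537: 537/774 × $16,871.43 → $11,705.37
Total COGS = $4,003.92 + $11,705.37 = $15,709.29
Ending inventory (cost pool remaining) = $5,166.06
Check: goods available $20,875.35 = COGS $15,709.29 + ending $5,166.06

COGS = $15,709.29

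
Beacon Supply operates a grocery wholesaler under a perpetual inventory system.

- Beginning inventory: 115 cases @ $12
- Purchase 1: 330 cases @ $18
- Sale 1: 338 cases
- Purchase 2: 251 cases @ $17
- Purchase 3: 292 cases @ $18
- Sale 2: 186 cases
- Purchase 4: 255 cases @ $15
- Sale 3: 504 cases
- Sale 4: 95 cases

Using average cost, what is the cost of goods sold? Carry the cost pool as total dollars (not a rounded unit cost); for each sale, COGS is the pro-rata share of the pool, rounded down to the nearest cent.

After Beginning: 115 on hand, pool $1,380.00 (≈ $12.0000 each)
After Purchase 1: 445 on hand, pool $7,320.00 (≈ $16.4494 each)
Sale 1, sell 338: 338/445 × $7,320.00 → $5,559.91
After Purchase 2: 358 on hand, pool $6,027.09 (≈ $16.8354 each)
After Purchase 3: 650 on hand, pool $11,283.09 (≈ $17.3586 each)
Sale 2, sell 186: 186/650 × $11,283.09 → $3,228.69
After Purchase 4: 719 on hand, pool $11,879.40 (≈ $16.5221 each)
Sale 3, sell 504: 504/719 × $11,879.40 → $8,327.14
Sale 4, sell 95: 95/215 × $3,552.26 → $1,569.60
Total COGS = $5,559.91 + $3,228.69 + $8,327.14 + $1,569.60 = $18,685.34
Ending inventory (cost pool remaining) = $1,982.66

COGS = $18,685.34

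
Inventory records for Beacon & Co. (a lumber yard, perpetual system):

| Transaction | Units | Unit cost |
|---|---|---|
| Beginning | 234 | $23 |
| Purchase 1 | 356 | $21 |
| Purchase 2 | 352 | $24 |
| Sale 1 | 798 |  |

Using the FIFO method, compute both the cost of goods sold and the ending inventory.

COGS = $17,850; ending inventory = $3,456

Sale 1 (798) [FIFO — oldest first]: 234 @ $23 + 356 @ $21 + 208 @ $24 = $17,850
Ending inventory: 144 @ $24 = $3,456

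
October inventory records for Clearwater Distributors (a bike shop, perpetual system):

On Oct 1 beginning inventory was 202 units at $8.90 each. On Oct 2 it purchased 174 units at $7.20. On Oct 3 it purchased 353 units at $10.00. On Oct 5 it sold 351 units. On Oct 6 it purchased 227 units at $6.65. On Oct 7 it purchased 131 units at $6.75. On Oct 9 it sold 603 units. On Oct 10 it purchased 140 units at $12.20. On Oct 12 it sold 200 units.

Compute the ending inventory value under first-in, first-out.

Oct 5, 351 sold [FIFO — oldest first]: 202 @ $8.90 + 149 @ $7.20 = $2,870.60
Oct 9, 603 sold [FIFO — oldest first]: 25 @ $7.20 + 353 @ $10.00 + 225 @ $6.65 = $5,206.25
Oct 12, 200 sold [FIFO — oldest first]: 2 @ $6.65 + 131 @ $6.75 + 67 @ $12.20 = $1,714.95
Total COGS = $2,870.60 + $5,206.25 + $1,714.95 = $9,791.80
Ending inventory: 73 @ $12.20 = $890.60

Ending inventory = $890.60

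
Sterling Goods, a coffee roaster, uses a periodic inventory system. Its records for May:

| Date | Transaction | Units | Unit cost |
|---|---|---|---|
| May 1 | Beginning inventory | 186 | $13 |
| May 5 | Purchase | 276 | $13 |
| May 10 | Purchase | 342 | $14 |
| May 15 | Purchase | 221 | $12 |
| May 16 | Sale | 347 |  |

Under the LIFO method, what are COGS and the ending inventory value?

May 16, 347 sold [LIFO — newest first]: 221 @ $12 + 126 @ $14 = $4,416
Ending inventory: 186 @ $13 + 276 @ $13 + 216 @ $14 = $9,030
Check: goods available $13,446 = COGS $4,416 + ending $9,030

COGS = $4,416; ending inventory = $9,030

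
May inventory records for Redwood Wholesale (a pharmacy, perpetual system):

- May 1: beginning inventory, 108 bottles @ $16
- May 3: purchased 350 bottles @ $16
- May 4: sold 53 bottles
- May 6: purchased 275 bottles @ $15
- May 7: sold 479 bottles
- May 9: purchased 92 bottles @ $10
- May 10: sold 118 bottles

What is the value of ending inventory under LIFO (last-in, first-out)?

May 4, 53 sold [LIFO — newest first]: 53 @ $16 = $848
May 7, 479 sold [LIFO — newest first]: 275 @ $15 + 204 @ $16 = $7,389
May 10, 118 sold [LIFO — newest first]: 92 @ $10 + 26 @ $16 = $1,336
Total COGS = $848 + $7,389 + $1,336 = $9,573
Ending inventory: 108 @ $16 + 67 @ $16 = $2,800

Ending inventory = $2,800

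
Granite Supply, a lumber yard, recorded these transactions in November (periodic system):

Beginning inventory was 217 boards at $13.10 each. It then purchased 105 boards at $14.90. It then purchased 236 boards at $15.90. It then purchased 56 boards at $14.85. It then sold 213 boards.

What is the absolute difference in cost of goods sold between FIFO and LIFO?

FIFO COGS: 213 @ $13.10 = $2,790.30
LIFO COGS: 56 @ $14.85 + 157 @ $15.90 = $3,327.90
Difference = |$2,790.30 − $3,327.90| = $537.60

$537.60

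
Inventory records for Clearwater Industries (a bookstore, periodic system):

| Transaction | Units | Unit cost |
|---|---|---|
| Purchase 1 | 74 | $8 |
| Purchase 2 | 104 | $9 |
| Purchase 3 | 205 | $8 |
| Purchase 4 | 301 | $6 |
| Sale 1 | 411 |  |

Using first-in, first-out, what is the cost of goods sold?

COGS = $3,336

Sale 1 (411) [FIFO — oldest first]: 74 @ $8 + 104 @ $9 + 205 @ $8 + 28 @ $6 = $3,336
Ending inventory: 273 @ $6 = $1,638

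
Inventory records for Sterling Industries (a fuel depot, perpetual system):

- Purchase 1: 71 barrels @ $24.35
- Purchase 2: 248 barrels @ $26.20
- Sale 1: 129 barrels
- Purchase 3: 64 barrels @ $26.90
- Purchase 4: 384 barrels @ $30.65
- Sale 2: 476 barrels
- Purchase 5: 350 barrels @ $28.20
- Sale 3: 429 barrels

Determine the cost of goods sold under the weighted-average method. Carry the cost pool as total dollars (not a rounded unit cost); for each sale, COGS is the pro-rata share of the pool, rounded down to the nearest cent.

After Purchase 1: 71 on hand, pool $1,728.85 (≈ $24.3500 each)
After Purchase 2: 319 on hand, pool $8,226.45 (≈ $25.7882 each)
Sale 1, sell 129: 129/319 × $8,226.45 → $3,326.68
After Purchase 3: 254 on hand, pool $6,621.37 (≈ $26.0684 each)
After Purchase 4: 638 on hand, pool $18,390.97 (≈ $28.8260 each)
Sale 2, sell 476: 476/638 × $18,390.97 → $13,721.16
After Purchase 5: 512 on hand, pool $14,539.81 (≈ $28.3981 each)
Sale 3, sell 429: 429/512 × $14,539.81 → $12,182.77
Total COGS = $3,326.68 + $13,721.16 + $12,182.77 = $29,230.61
Ending inventory (cost pool remaining) = $2,357.04
Check: goods available $31,587.65 = COGS $29,230.61 + ending $2,357.04

COGS = $29,230.61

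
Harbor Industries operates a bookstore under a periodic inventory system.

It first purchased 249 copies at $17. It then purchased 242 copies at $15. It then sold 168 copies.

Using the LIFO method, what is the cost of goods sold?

COGS = $2,520

Sale 1 (168) [LIFO — newest first]: 168 @ $15 = $2,520
Ending inventory: 249 @ $17 + 74 @ $15 = $5,343
Check: goods available $7,863 = COGS $2,520 + ending $5,343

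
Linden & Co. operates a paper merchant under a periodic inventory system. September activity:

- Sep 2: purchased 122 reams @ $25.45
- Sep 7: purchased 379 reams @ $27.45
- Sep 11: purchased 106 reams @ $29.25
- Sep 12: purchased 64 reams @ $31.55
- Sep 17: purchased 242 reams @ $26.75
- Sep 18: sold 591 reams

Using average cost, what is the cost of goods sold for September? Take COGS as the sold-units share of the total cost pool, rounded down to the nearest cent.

Sep 18, sell 591: 591/913 × $25,101.65 → $16,248.71
Ending inventory (cost pool remaining) = $8,852.94

COGS = $16,248.71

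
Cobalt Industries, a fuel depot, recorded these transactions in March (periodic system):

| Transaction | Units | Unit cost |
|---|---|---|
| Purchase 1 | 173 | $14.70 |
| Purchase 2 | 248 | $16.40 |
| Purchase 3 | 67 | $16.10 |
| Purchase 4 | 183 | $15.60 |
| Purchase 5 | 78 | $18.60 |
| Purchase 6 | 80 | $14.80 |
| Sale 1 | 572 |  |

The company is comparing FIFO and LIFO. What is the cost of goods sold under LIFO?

FIFO COGS: 173 @ $14.70 + 248 @ $16.40 + 67 @ $16.10 + 84 @ $15.60 = $8,999.40
LIFO COGS: 80 @ $14.80 + 78 @ $18.60 + 183 @ $15.60 + 67 @ $16.10 + 164 @ $16.40 = $9,257.90

COGS = $9,257.90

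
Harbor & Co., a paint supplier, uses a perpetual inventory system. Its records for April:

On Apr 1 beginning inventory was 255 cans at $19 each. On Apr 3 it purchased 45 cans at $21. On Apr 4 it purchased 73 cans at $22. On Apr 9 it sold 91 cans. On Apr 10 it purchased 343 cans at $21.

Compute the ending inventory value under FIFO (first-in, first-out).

Apr 9, 91 sold [FIFO — oldest first]: 91 @ $19 = $1,729
Ending inventory: 164 @ $19 + 45 @ $21 + 73 @ $22 + 343 @ $21 = $12,870

Ending inventory = $12,870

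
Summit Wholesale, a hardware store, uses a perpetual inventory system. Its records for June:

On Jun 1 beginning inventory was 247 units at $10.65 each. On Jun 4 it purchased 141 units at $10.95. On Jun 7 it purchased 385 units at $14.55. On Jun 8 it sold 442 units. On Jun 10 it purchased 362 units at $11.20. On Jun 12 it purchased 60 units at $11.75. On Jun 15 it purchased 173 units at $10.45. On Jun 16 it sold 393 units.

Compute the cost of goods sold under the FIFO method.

Jun 8, 442 sold [FIFO — oldest first]: 247 @ $10.65 + 141 @ $10.95 + 54 @ $14.55 = $4,960.20
Jun 16, 393 sold [FIFO — oldest first]: 331 @ $14.55 + 62 @ $11.20 = $5,510.45
Total COGS = $4,960.20 + $5,510.45 = $10,470.65
Ending inventory: 300 @ $11.20 + 60 @ $11.75 + 173 @ $10.45 = $5,872.85

COGS = $10,470.65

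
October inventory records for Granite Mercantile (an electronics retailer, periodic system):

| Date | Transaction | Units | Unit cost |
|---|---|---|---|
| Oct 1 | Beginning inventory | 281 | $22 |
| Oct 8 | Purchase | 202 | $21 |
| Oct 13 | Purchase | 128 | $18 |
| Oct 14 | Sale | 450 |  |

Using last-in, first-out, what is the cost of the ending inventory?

Ending inventory = $3,542

Oct 14, 450 sold [LIFO — newest first]: 128 @ $18 + 202 @ $21 + 120 @ $22 = $9,186
Ending inventory: 161 @ $22 = $3,542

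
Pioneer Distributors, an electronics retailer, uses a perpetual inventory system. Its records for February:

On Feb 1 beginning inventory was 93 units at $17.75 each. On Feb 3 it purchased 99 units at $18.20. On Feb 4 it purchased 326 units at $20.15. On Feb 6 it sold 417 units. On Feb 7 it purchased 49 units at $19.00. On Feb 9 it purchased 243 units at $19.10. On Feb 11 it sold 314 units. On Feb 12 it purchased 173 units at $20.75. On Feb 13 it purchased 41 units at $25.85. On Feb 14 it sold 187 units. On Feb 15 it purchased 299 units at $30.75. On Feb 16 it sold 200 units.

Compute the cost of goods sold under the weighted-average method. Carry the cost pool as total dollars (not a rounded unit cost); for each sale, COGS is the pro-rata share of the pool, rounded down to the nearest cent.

After Feb 1: 93 on hand, pool $1,650.75 (≈ $17.7500 each)
After Feb 3: 192 on hand, pool $3,452.55 (≈ $17.9820 each)
After Feb 4: 518 on hand, pool $10,021.45 (≈ $19.3464 each)
Feb 6, sell 417: 417/518 × $10,021.45 → $8,067.46
After Feb 7: 150 on hand, pool $2,884.99 (≈ $19.2333 each)
After Feb 9: 393 on hand, pool $7,526.29 (≈ $19.1509 each)
Feb 11, sell 314: 314/393 × $7,526.29 → $6,013.37
After Feb 12: 252 on hand, pool $5,102.67 (≈ $20.2487 each)
After Feb 13: 293 on hand, pool $6,162.52 (≈ $21.0325 each)
Feb 14, sell 187: 187/293 × $6,162.52 → $3,933.07
After Feb 15: 405 on hand, pool $11,423.70 (≈ $28.2067 each)
Feb 16, sell 200: 200/405 × $11,423.70 → $5,641.33
Total COGS = $8,067.46 + $6,013.37 + $3,933.07 + $5,641.33 = $23,655.23
Ending inventory (cost pool remaining) = $5,782.37
Check: goods available $29,437.60 = COGS $23,655.23 + ending $5,782.37

COGS = $23,655.23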